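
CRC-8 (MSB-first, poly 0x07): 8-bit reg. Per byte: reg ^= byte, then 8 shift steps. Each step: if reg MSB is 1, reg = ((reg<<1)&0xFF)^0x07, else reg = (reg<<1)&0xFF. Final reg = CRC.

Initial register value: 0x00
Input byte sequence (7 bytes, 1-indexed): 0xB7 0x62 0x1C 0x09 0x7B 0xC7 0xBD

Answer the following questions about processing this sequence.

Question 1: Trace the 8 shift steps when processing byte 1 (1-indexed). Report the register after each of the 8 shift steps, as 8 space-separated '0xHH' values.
Register before byte 1: 0x00
After XOR with byte 0xB7: 0xB7

Answer: 0x69 0xD2 0xA3 0x41 0x82 0x03 0x06 0x0C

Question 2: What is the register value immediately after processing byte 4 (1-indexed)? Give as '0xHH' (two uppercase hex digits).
Answer: 0x7D

Derivation:
After byte 1 (0xB7): reg=0x0C
After byte 2 (0x62): reg=0x0D
After byte 3 (0x1C): reg=0x77
After byte 4 (0x09): reg=0x7D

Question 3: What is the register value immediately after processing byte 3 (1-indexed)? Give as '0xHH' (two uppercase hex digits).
After byte 1 (0xB7): reg=0x0C
After byte 2 (0x62): reg=0x0D
After byte 3 (0x1C): reg=0x77

Answer: 0x77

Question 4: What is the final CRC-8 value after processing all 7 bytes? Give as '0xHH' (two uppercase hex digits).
After byte 1 (0xB7): reg=0x0C
After byte 2 (0x62): reg=0x0D
After byte 3 (0x1C): reg=0x77
After byte 4 (0x09): reg=0x7D
After byte 5 (0x7B): reg=0x12
After byte 6 (0xC7): reg=0x25
After byte 7 (0xBD): reg=0xC1

Answer: 0xC1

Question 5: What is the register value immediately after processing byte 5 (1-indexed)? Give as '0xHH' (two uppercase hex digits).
After byte 1 (0xB7): reg=0x0C
After byte 2 (0x62): reg=0x0D
After byte 3 (0x1C): reg=0x77
After byte 4 (0x09): reg=0x7D
After byte 5 (0x7B): reg=0x12

Answer: 0x12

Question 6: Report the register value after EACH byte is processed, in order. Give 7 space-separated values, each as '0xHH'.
0x0C 0x0D 0x77 0x7D 0x12 0x25 0xC1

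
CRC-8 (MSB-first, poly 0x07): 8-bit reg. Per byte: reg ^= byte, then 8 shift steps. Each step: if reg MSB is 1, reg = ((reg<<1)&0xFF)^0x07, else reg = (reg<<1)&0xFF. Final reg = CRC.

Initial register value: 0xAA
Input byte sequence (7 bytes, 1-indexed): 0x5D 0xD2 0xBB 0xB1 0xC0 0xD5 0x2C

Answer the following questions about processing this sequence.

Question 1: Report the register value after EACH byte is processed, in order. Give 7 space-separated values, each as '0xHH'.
0xCB 0x4F 0xC2 0x5E 0xD3 0x12 0xBA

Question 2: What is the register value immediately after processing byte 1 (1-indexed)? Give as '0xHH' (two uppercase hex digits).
Answer: 0xCB

Derivation:
After byte 1 (0x5D): reg=0xCB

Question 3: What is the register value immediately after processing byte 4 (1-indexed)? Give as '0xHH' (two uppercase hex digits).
Answer: 0x5E

Derivation:
After byte 1 (0x5D): reg=0xCB
After byte 2 (0xD2): reg=0x4F
After byte 3 (0xBB): reg=0xC2
After byte 4 (0xB1): reg=0x5E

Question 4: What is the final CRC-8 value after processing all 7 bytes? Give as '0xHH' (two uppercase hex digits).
Answer: 0xBA

Derivation:
After byte 1 (0x5D): reg=0xCB
After byte 2 (0xD2): reg=0x4F
After byte 3 (0xBB): reg=0xC2
After byte 4 (0xB1): reg=0x5E
After byte 5 (0xC0): reg=0xD3
After byte 6 (0xD5): reg=0x12
After byte 7 (0x2C): reg=0xBA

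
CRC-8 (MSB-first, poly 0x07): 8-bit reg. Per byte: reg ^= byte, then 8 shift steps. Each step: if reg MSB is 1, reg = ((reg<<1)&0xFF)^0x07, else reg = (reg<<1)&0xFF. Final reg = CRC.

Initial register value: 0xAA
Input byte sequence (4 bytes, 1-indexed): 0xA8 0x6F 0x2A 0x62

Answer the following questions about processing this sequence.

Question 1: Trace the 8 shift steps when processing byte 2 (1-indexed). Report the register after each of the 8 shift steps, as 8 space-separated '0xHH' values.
After byte 1 (0xA8): reg=0x0E
Register before byte 2: 0x0E
After XOR with byte 0x6F: 0x61

Answer: 0xC2 0x83 0x01 0x02 0x04 0x08 0x10 0x20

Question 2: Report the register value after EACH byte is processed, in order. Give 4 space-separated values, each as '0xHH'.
0x0E 0x20 0x36 0xAB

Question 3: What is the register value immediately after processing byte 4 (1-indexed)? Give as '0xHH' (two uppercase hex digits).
Answer: 0xAB

Derivation:
After byte 1 (0xA8): reg=0x0E
After byte 2 (0x6F): reg=0x20
After byte 3 (0x2A): reg=0x36
After byte 4 (0x62): reg=0xAB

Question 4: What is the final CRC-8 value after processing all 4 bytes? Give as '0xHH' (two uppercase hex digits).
After byte 1 (0xA8): reg=0x0E
After byte 2 (0x6F): reg=0x20
After byte 3 (0x2A): reg=0x36
After byte 4 (0x62): reg=0xAB

Answer: 0xAB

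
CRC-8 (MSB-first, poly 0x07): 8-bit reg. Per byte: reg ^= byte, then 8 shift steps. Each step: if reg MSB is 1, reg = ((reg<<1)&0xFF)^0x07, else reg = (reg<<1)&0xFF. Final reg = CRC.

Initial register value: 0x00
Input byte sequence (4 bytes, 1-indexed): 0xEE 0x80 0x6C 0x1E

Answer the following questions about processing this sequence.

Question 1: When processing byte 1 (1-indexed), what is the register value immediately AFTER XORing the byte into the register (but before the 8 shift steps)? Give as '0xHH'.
Register before byte 1: 0x00
Byte 1: 0xEE
0x00 XOR 0xEE = 0xEE

Answer: 0xEE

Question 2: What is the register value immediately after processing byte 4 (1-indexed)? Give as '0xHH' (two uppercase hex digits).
After byte 1 (0xEE): reg=0x84
After byte 2 (0x80): reg=0x1C
After byte 3 (0x6C): reg=0x57
After byte 4 (0x1E): reg=0xF8

Answer: 0xF8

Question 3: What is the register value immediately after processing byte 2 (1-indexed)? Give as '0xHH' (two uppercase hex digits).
After byte 1 (0xEE): reg=0x84
After byte 2 (0x80): reg=0x1C

Answer: 0x1C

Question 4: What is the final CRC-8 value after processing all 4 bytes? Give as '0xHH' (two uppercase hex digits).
After byte 1 (0xEE): reg=0x84
After byte 2 (0x80): reg=0x1C
After byte 3 (0x6C): reg=0x57
After byte 4 (0x1E): reg=0xF8

Answer: 0xF8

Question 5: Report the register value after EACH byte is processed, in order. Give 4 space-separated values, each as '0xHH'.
0x84 0x1C 0x57 0xF8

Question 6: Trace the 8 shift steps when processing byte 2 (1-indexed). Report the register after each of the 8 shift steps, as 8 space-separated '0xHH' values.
Answer: 0x08 0x10 0x20 0x40 0x80 0x07 0x0E 0x1C

Derivation:
After byte 1 (0xEE): reg=0x84
Register before byte 2: 0x84
After XOR with byte 0x80: 0x04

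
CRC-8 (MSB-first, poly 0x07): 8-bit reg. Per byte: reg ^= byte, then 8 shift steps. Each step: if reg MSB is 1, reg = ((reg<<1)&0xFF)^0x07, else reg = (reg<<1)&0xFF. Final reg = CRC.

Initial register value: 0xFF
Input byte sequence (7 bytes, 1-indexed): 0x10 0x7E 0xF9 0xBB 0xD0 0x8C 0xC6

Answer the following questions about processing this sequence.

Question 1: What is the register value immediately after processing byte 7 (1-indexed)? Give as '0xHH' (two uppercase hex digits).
Answer: 0xA4

Derivation:
After byte 1 (0x10): reg=0x83
After byte 2 (0x7E): reg=0xFD
After byte 3 (0xF9): reg=0x1C
After byte 4 (0xBB): reg=0x7C
After byte 5 (0xD0): reg=0x4D
After byte 6 (0x8C): reg=0x49
After byte 7 (0xC6): reg=0xA4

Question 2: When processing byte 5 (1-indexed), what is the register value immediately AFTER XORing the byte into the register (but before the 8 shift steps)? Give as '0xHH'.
Register before byte 5: 0x7C
Byte 5: 0xD0
0x7C XOR 0xD0 = 0xAC

Answer: 0xAC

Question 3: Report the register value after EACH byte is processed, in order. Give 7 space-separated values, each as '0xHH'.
0x83 0xFD 0x1C 0x7C 0x4D 0x49 0xA4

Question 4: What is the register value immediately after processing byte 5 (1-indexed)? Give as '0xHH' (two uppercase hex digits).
Answer: 0x4D

Derivation:
After byte 1 (0x10): reg=0x83
After byte 2 (0x7E): reg=0xFD
After byte 3 (0xF9): reg=0x1C
After byte 4 (0xBB): reg=0x7C
After byte 5 (0xD0): reg=0x4D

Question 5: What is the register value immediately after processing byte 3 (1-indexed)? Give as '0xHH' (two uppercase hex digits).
Answer: 0x1C

Derivation:
After byte 1 (0x10): reg=0x83
After byte 2 (0x7E): reg=0xFD
After byte 3 (0xF9): reg=0x1C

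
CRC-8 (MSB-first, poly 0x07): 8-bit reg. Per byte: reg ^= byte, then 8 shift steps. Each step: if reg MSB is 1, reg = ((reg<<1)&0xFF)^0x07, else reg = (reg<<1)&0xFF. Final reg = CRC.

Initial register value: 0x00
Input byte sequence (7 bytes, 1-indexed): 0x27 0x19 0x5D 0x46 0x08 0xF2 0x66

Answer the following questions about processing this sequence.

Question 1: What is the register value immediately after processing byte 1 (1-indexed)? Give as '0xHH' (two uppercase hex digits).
Answer: 0xF5

Derivation:
After byte 1 (0x27): reg=0xF5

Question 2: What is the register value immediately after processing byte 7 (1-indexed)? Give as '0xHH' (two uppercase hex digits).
Answer: 0xF1

Derivation:
After byte 1 (0x27): reg=0xF5
After byte 2 (0x19): reg=0x8A
After byte 3 (0x5D): reg=0x2B
After byte 4 (0x46): reg=0x04
After byte 5 (0x08): reg=0x24
After byte 6 (0xF2): reg=0x2C
After byte 7 (0x66): reg=0xF1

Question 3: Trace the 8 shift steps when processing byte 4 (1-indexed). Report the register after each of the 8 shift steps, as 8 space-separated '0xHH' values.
After byte 1 (0x27): reg=0xF5
After byte 2 (0x19): reg=0x8A
After byte 3 (0x5D): reg=0x2B
Register before byte 4: 0x2B
After XOR with byte 0x46: 0x6D

Answer: 0xDA 0xB3 0x61 0xC2 0x83 0x01 0x02 0x04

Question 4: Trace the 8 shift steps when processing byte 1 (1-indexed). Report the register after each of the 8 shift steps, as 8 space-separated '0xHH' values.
Answer: 0x4E 0x9C 0x3F 0x7E 0xFC 0xFF 0xF9 0xF5

Derivation:
Register before byte 1: 0x00
After XOR with byte 0x27: 0x27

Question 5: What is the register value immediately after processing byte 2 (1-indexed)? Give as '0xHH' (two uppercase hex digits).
Answer: 0x8A

Derivation:
After byte 1 (0x27): reg=0xF5
After byte 2 (0x19): reg=0x8A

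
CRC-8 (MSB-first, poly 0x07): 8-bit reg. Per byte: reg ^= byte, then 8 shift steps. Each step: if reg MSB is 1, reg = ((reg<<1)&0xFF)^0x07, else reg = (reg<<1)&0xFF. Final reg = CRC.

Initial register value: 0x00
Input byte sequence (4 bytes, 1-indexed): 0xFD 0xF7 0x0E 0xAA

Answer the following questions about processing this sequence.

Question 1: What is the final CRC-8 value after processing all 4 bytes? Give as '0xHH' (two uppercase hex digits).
After byte 1 (0xFD): reg=0xFD
After byte 2 (0xF7): reg=0x36
After byte 3 (0x0E): reg=0xA8
After byte 4 (0xAA): reg=0x0E

Answer: 0x0E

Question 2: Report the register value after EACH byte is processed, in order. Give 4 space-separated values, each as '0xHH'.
0xFD 0x36 0xA8 0x0E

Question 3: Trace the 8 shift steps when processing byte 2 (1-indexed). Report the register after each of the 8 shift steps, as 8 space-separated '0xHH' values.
Answer: 0x14 0x28 0x50 0xA0 0x47 0x8E 0x1B 0x36

Derivation:
After byte 1 (0xFD): reg=0xFD
Register before byte 2: 0xFD
After XOR with byte 0xF7: 0x0A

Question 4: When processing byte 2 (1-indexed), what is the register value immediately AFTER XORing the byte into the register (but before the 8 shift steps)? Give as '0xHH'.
Register before byte 2: 0xFD
Byte 2: 0xF7
0xFD XOR 0xF7 = 0x0A

Answer: 0x0A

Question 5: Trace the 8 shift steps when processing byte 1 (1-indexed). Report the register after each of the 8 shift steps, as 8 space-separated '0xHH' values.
Answer: 0xFD 0xFD 0xFD 0xFD 0xFD 0xFD 0xFD 0xFD

Derivation:
Register before byte 1: 0x00
After XOR with byte 0xFD: 0xFD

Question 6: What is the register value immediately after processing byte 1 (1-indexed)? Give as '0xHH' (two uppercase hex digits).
Answer: 0xFD

Derivation:
After byte 1 (0xFD): reg=0xFD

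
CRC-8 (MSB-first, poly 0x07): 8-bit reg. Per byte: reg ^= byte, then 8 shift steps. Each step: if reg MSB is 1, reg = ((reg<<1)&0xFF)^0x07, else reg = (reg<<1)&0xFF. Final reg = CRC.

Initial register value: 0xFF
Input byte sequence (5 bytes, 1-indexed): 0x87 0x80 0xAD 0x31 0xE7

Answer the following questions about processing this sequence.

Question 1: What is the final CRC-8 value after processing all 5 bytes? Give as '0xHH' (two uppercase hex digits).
After byte 1 (0x87): reg=0x6F
After byte 2 (0x80): reg=0x83
After byte 3 (0xAD): reg=0xCA
After byte 4 (0x31): reg=0xEF
After byte 5 (0xE7): reg=0x38

Answer: 0x38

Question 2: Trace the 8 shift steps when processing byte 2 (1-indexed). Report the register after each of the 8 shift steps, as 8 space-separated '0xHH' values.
After byte 1 (0x87): reg=0x6F
Register before byte 2: 0x6F
After XOR with byte 0x80: 0xEF

Answer: 0xD9 0xB5 0x6D 0xDA 0xB3 0x61 0xC2 0x83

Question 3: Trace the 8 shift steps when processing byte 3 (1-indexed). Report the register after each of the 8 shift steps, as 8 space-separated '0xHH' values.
After byte 1 (0x87): reg=0x6F
After byte 2 (0x80): reg=0x83
Register before byte 3: 0x83
After XOR with byte 0xAD: 0x2E

Answer: 0x5C 0xB8 0x77 0xEE 0xDB 0xB1 0x65 0xCA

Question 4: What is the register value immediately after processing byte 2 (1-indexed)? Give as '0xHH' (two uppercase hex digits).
Answer: 0x83

Derivation:
After byte 1 (0x87): reg=0x6F
After byte 2 (0x80): reg=0x83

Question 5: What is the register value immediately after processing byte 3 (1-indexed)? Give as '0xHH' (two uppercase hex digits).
After byte 1 (0x87): reg=0x6F
After byte 2 (0x80): reg=0x83
After byte 3 (0xAD): reg=0xCA

Answer: 0xCA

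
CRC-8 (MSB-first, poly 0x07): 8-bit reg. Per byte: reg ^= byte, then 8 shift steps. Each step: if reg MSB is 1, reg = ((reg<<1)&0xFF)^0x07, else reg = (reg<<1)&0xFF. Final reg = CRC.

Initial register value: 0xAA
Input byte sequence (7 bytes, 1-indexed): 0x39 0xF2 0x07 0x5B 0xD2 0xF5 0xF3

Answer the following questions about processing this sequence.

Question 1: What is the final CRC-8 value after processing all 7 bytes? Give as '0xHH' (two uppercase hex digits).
Answer: 0x76

Derivation:
After byte 1 (0x39): reg=0xF0
After byte 2 (0xF2): reg=0x0E
After byte 3 (0x07): reg=0x3F
After byte 4 (0x5B): reg=0x3B
After byte 5 (0xD2): reg=0x91
After byte 6 (0xF5): reg=0x3B
After byte 7 (0xF3): reg=0x76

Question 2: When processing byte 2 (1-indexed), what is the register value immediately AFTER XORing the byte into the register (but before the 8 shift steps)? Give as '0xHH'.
Register before byte 2: 0xF0
Byte 2: 0xF2
0xF0 XOR 0xF2 = 0x02

Answer: 0x02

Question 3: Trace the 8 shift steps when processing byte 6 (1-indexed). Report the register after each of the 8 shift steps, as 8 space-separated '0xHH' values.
After byte 1 (0x39): reg=0xF0
After byte 2 (0xF2): reg=0x0E
After byte 3 (0x07): reg=0x3F
After byte 4 (0x5B): reg=0x3B
After byte 5 (0xD2): reg=0x91
Register before byte 6: 0x91
After XOR with byte 0xF5: 0x64

Answer: 0xC8 0x97 0x29 0x52 0xA4 0x4F 0x9E 0x3B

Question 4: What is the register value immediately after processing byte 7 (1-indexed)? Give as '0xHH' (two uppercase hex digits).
Answer: 0x76

Derivation:
After byte 1 (0x39): reg=0xF0
After byte 2 (0xF2): reg=0x0E
After byte 3 (0x07): reg=0x3F
After byte 4 (0x5B): reg=0x3B
After byte 5 (0xD2): reg=0x91
After byte 6 (0xF5): reg=0x3B
After byte 7 (0xF3): reg=0x76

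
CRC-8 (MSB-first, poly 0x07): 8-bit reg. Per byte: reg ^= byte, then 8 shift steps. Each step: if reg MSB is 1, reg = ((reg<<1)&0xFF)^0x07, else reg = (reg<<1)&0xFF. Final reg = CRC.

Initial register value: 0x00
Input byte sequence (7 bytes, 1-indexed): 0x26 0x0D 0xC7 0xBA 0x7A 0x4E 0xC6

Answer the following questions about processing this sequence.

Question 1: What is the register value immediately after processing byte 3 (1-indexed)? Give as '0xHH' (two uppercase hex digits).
After byte 1 (0x26): reg=0xF2
After byte 2 (0x0D): reg=0xF3
After byte 3 (0xC7): reg=0x8C

Answer: 0x8C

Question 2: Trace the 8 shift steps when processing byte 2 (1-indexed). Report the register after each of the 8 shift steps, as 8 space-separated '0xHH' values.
After byte 1 (0x26): reg=0xF2
Register before byte 2: 0xF2
After XOR with byte 0x0D: 0xFF

Answer: 0xF9 0xF5 0xED 0xDD 0xBD 0x7D 0xFA 0xF3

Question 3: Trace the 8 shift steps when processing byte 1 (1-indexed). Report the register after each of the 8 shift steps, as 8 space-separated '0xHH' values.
Register before byte 1: 0x00
After XOR with byte 0x26: 0x26

Answer: 0x4C 0x98 0x37 0x6E 0xDC 0xBF 0x79 0xF2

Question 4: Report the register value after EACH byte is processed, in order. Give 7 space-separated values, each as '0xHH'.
0xF2 0xF3 0x8C 0x82 0xE6 0x51 0xEC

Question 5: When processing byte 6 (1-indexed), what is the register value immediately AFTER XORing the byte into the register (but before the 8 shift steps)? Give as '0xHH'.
Register before byte 6: 0xE6
Byte 6: 0x4E
0xE6 XOR 0x4E = 0xA8

Answer: 0xA8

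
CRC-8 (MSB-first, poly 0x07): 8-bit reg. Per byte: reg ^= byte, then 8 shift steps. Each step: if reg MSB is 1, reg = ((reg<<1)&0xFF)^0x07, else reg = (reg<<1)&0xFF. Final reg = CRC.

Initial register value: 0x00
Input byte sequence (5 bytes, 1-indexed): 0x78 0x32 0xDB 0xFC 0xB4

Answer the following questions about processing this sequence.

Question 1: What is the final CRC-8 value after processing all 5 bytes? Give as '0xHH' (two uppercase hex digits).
Answer: 0x2C

Derivation:
After byte 1 (0x78): reg=0x6F
After byte 2 (0x32): reg=0x94
After byte 3 (0xDB): reg=0xEA
After byte 4 (0xFC): reg=0x62
After byte 5 (0xB4): reg=0x2C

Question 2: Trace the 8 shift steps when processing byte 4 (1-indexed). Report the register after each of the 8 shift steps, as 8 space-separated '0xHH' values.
Answer: 0x2C 0x58 0xB0 0x67 0xCE 0x9B 0x31 0x62

Derivation:
After byte 1 (0x78): reg=0x6F
After byte 2 (0x32): reg=0x94
After byte 3 (0xDB): reg=0xEA
Register before byte 4: 0xEA
After XOR with byte 0xFC: 0x16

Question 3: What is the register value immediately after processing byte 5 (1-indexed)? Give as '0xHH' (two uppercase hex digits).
Answer: 0x2C

Derivation:
After byte 1 (0x78): reg=0x6F
After byte 2 (0x32): reg=0x94
After byte 3 (0xDB): reg=0xEA
After byte 4 (0xFC): reg=0x62
After byte 5 (0xB4): reg=0x2C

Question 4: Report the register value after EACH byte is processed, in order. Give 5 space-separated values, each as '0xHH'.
0x6F 0x94 0xEA 0x62 0x2C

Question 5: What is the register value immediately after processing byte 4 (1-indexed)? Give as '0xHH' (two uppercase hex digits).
After byte 1 (0x78): reg=0x6F
After byte 2 (0x32): reg=0x94
After byte 3 (0xDB): reg=0xEA
After byte 4 (0xFC): reg=0x62

Answer: 0x62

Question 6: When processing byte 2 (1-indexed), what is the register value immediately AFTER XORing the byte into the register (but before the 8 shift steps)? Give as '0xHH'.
Answer: 0x5D

Derivation:
Register before byte 2: 0x6F
Byte 2: 0x32
0x6F XOR 0x32 = 0x5D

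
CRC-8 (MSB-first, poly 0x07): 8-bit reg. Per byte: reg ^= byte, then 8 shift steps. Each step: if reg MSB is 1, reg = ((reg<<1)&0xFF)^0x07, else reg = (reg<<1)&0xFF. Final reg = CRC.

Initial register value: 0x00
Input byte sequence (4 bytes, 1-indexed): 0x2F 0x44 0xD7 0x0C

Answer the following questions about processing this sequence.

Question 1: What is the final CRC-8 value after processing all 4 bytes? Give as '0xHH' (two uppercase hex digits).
After byte 1 (0x2F): reg=0xCD
After byte 2 (0x44): reg=0xB6
After byte 3 (0xD7): reg=0x20
After byte 4 (0x0C): reg=0xC4

Answer: 0xC4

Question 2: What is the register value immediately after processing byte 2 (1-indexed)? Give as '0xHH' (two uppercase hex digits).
Answer: 0xB6

Derivation:
After byte 1 (0x2F): reg=0xCD
After byte 2 (0x44): reg=0xB6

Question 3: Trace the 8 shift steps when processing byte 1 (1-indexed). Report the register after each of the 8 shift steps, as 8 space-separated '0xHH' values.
Register before byte 1: 0x00
After XOR with byte 0x2F: 0x2F

Answer: 0x5E 0xBC 0x7F 0xFE 0xFB 0xF1 0xE5 0xCD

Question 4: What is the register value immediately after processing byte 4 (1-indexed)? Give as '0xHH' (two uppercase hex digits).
Answer: 0xC4

Derivation:
After byte 1 (0x2F): reg=0xCD
After byte 2 (0x44): reg=0xB6
After byte 3 (0xD7): reg=0x20
After byte 4 (0x0C): reg=0xC4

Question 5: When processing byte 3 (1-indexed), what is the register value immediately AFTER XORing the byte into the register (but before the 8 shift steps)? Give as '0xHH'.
Register before byte 3: 0xB6
Byte 3: 0xD7
0xB6 XOR 0xD7 = 0x61

Answer: 0x61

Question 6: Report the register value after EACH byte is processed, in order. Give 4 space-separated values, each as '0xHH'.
0xCD 0xB6 0x20 0xC4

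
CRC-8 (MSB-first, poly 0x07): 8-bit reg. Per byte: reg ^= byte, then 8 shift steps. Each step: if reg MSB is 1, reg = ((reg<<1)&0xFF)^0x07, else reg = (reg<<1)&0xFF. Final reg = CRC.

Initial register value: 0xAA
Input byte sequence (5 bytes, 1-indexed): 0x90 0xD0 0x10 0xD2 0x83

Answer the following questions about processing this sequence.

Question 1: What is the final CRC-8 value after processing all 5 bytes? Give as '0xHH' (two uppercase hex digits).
After byte 1 (0x90): reg=0xA6
After byte 2 (0xD0): reg=0x45
After byte 3 (0x10): reg=0xAC
After byte 4 (0xD2): reg=0x7D
After byte 5 (0x83): reg=0xF4

Answer: 0xF4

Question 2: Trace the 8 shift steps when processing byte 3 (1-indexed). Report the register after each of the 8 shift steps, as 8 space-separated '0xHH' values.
Answer: 0xAA 0x53 0xA6 0x4B 0x96 0x2B 0x56 0xAC

Derivation:
After byte 1 (0x90): reg=0xA6
After byte 2 (0xD0): reg=0x45
Register before byte 3: 0x45
After XOR with byte 0x10: 0x55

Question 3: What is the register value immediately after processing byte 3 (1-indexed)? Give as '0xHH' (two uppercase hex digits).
After byte 1 (0x90): reg=0xA6
After byte 2 (0xD0): reg=0x45
After byte 3 (0x10): reg=0xAC

Answer: 0xAC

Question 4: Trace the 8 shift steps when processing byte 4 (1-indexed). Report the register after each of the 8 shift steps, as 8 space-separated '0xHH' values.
Answer: 0xFC 0xFF 0xF9 0xF5 0xED 0xDD 0xBD 0x7D

Derivation:
After byte 1 (0x90): reg=0xA6
After byte 2 (0xD0): reg=0x45
After byte 3 (0x10): reg=0xAC
Register before byte 4: 0xAC
After XOR with byte 0xD2: 0x7E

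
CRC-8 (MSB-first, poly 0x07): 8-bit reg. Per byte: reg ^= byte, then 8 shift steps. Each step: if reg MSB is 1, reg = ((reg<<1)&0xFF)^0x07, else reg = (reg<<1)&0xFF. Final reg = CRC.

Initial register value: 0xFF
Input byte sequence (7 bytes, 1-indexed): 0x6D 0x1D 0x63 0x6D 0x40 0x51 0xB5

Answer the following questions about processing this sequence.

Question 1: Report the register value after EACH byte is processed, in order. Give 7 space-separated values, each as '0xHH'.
0xF7 0x98 0xEF 0x87 0x5B 0x36 0x80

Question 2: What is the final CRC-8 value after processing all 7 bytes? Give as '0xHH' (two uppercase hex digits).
Answer: 0x80

Derivation:
After byte 1 (0x6D): reg=0xF7
After byte 2 (0x1D): reg=0x98
After byte 3 (0x63): reg=0xEF
After byte 4 (0x6D): reg=0x87
After byte 5 (0x40): reg=0x5B
After byte 6 (0x51): reg=0x36
After byte 7 (0xB5): reg=0x80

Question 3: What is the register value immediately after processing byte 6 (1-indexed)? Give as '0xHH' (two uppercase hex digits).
Answer: 0x36

Derivation:
After byte 1 (0x6D): reg=0xF7
After byte 2 (0x1D): reg=0x98
After byte 3 (0x63): reg=0xEF
After byte 4 (0x6D): reg=0x87
After byte 5 (0x40): reg=0x5B
After byte 6 (0x51): reg=0x36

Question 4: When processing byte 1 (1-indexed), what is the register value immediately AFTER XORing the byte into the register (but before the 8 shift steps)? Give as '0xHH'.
Answer: 0x92

Derivation:
Register before byte 1: 0xFF
Byte 1: 0x6D
0xFF XOR 0x6D = 0x92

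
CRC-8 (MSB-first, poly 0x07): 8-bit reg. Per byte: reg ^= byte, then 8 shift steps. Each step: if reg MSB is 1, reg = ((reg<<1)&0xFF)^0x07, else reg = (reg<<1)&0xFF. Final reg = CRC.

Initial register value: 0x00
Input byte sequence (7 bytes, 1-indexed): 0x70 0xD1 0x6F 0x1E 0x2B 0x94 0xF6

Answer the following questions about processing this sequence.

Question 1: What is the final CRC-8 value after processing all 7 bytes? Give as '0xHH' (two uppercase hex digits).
After byte 1 (0x70): reg=0x57
After byte 2 (0xD1): reg=0x9B
After byte 3 (0x6F): reg=0xC2
After byte 4 (0x1E): reg=0x1A
After byte 5 (0x2B): reg=0x97
After byte 6 (0x94): reg=0x09
After byte 7 (0xF6): reg=0xF3

Answer: 0xF3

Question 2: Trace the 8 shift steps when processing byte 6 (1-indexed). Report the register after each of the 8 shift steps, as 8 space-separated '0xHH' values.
Answer: 0x06 0x0C 0x18 0x30 0x60 0xC0 0x87 0x09

Derivation:
After byte 1 (0x70): reg=0x57
After byte 2 (0xD1): reg=0x9B
After byte 3 (0x6F): reg=0xC2
After byte 4 (0x1E): reg=0x1A
After byte 5 (0x2B): reg=0x97
Register before byte 6: 0x97
After XOR with byte 0x94: 0x03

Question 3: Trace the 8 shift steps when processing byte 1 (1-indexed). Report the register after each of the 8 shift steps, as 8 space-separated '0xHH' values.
Answer: 0xE0 0xC7 0x89 0x15 0x2A 0x54 0xA8 0x57

Derivation:
Register before byte 1: 0x00
After XOR with byte 0x70: 0x70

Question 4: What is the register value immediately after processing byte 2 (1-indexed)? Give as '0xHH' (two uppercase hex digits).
Answer: 0x9B

Derivation:
After byte 1 (0x70): reg=0x57
After byte 2 (0xD1): reg=0x9B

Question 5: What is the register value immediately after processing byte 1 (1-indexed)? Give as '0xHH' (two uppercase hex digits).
After byte 1 (0x70): reg=0x57

Answer: 0x57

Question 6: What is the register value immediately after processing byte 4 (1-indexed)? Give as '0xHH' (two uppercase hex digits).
Answer: 0x1A

Derivation:
After byte 1 (0x70): reg=0x57
After byte 2 (0xD1): reg=0x9B
After byte 3 (0x6F): reg=0xC2
After byte 4 (0x1E): reg=0x1A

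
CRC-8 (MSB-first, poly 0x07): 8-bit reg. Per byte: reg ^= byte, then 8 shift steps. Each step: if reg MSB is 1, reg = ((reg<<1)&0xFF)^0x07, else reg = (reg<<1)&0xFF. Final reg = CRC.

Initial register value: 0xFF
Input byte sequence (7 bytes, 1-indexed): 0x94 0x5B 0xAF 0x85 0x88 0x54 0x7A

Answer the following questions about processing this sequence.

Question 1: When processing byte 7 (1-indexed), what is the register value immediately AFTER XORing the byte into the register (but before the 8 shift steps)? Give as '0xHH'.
Answer: 0x15

Derivation:
Register before byte 7: 0x6F
Byte 7: 0x7A
0x6F XOR 0x7A = 0x15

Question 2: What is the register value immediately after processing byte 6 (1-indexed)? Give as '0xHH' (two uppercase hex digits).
Answer: 0x6F

Derivation:
After byte 1 (0x94): reg=0x16
After byte 2 (0x5B): reg=0xE4
After byte 3 (0xAF): reg=0xF6
After byte 4 (0x85): reg=0x5E
After byte 5 (0x88): reg=0x2C
After byte 6 (0x54): reg=0x6F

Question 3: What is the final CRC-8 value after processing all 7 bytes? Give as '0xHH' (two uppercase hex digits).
After byte 1 (0x94): reg=0x16
After byte 2 (0x5B): reg=0xE4
After byte 3 (0xAF): reg=0xF6
After byte 4 (0x85): reg=0x5E
After byte 5 (0x88): reg=0x2C
After byte 6 (0x54): reg=0x6F
After byte 7 (0x7A): reg=0x6B

Answer: 0x6B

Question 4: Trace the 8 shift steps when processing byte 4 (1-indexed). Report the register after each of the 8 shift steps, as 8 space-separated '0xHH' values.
Answer: 0xE6 0xCB 0x91 0x25 0x4A 0x94 0x2F 0x5E

Derivation:
After byte 1 (0x94): reg=0x16
After byte 2 (0x5B): reg=0xE4
After byte 3 (0xAF): reg=0xF6
Register before byte 4: 0xF6
After XOR with byte 0x85: 0x73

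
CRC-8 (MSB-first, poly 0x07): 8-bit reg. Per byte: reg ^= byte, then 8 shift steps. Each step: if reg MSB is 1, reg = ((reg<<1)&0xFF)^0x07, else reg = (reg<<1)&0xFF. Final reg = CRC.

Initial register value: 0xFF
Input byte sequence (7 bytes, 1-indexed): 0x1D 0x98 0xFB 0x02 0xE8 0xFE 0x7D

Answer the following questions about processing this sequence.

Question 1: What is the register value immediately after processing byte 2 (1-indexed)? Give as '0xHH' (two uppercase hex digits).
Answer: 0xA8

Derivation:
After byte 1 (0x1D): reg=0xA0
After byte 2 (0x98): reg=0xA8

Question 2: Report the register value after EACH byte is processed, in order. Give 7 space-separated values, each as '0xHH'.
0xA0 0xA8 0xBE 0x3D 0x25 0x0F 0x59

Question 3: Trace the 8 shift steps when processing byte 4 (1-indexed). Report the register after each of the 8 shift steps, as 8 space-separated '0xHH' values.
After byte 1 (0x1D): reg=0xA0
After byte 2 (0x98): reg=0xA8
After byte 3 (0xFB): reg=0xBE
Register before byte 4: 0xBE
After XOR with byte 0x02: 0xBC

Answer: 0x7F 0xFE 0xFB 0xF1 0xE5 0xCD 0x9D 0x3D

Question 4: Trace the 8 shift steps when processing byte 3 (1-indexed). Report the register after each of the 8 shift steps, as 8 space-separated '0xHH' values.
Answer: 0xA6 0x4B 0x96 0x2B 0x56 0xAC 0x5F 0xBE

Derivation:
After byte 1 (0x1D): reg=0xA0
After byte 2 (0x98): reg=0xA8
Register before byte 3: 0xA8
After XOR with byte 0xFB: 0x53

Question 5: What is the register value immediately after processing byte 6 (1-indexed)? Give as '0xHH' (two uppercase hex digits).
Answer: 0x0F

Derivation:
After byte 1 (0x1D): reg=0xA0
After byte 2 (0x98): reg=0xA8
After byte 3 (0xFB): reg=0xBE
After byte 4 (0x02): reg=0x3D
After byte 5 (0xE8): reg=0x25
After byte 6 (0xFE): reg=0x0F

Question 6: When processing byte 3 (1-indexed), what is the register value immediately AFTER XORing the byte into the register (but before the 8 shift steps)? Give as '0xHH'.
Register before byte 3: 0xA8
Byte 3: 0xFB
0xA8 XOR 0xFB = 0x53

Answer: 0x53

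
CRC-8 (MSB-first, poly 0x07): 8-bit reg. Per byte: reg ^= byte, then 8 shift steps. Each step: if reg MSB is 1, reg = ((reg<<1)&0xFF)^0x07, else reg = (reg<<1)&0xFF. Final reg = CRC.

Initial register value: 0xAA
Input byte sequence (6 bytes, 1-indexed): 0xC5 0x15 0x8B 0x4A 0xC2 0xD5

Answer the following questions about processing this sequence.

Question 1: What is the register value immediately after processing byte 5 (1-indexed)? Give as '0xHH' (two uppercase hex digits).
Answer: 0xCB

Derivation:
After byte 1 (0xC5): reg=0x0A
After byte 2 (0x15): reg=0x5D
After byte 3 (0x8B): reg=0x2C
After byte 4 (0x4A): reg=0x35
After byte 5 (0xC2): reg=0xCB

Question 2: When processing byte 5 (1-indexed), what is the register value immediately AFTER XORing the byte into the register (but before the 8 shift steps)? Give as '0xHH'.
Answer: 0xF7

Derivation:
Register before byte 5: 0x35
Byte 5: 0xC2
0x35 XOR 0xC2 = 0xF7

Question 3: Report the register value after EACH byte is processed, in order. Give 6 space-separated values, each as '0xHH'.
0x0A 0x5D 0x2C 0x35 0xCB 0x5A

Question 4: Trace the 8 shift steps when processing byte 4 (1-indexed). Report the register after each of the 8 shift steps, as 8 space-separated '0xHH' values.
Answer: 0xCC 0x9F 0x39 0x72 0xE4 0xCF 0x99 0x35

Derivation:
After byte 1 (0xC5): reg=0x0A
After byte 2 (0x15): reg=0x5D
After byte 3 (0x8B): reg=0x2C
Register before byte 4: 0x2C
After XOR with byte 0x4A: 0x66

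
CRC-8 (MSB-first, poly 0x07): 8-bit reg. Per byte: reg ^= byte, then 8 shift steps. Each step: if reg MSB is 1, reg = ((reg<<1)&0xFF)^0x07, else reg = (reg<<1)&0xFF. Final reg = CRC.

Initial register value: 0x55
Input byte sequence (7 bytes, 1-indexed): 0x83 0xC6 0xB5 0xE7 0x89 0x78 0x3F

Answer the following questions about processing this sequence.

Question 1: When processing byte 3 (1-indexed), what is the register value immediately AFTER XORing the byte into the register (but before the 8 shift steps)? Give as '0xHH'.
Answer: 0x2D

Derivation:
Register before byte 3: 0x98
Byte 3: 0xB5
0x98 XOR 0xB5 = 0x2D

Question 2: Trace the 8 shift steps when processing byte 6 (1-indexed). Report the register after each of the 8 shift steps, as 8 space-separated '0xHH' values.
After byte 1 (0x83): reg=0x2C
After byte 2 (0xC6): reg=0x98
After byte 3 (0xB5): reg=0xC3
After byte 4 (0xE7): reg=0xFC
After byte 5 (0x89): reg=0x4C
Register before byte 6: 0x4C
After XOR with byte 0x78: 0x34

Answer: 0x68 0xD0 0xA7 0x49 0x92 0x23 0x46 0x8C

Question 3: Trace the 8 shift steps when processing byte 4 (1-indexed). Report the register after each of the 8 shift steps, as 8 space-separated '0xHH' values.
After byte 1 (0x83): reg=0x2C
After byte 2 (0xC6): reg=0x98
After byte 3 (0xB5): reg=0xC3
Register before byte 4: 0xC3
After XOR with byte 0xE7: 0x24

Answer: 0x48 0x90 0x27 0x4E 0x9C 0x3F 0x7E 0xFC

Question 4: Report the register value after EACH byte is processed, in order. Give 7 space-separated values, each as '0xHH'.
0x2C 0x98 0xC3 0xFC 0x4C 0x8C 0x10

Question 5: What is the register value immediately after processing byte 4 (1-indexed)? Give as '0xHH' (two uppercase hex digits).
Answer: 0xFC

Derivation:
After byte 1 (0x83): reg=0x2C
After byte 2 (0xC6): reg=0x98
After byte 3 (0xB5): reg=0xC3
After byte 4 (0xE7): reg=0xFC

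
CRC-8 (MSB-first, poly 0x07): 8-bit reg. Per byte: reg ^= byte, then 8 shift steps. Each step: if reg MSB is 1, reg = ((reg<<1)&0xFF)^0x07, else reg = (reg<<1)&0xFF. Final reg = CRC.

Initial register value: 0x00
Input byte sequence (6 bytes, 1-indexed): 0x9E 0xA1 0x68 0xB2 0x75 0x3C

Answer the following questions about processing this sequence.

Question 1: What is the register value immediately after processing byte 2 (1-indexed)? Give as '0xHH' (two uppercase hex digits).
Answer: 0x59

Derivation:
After byte 1 (0x9E): reg=0xD3
After byte 2 (0xA1): reg=0x59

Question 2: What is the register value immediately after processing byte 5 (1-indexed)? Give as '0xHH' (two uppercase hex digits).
After byte 1 (0x9E): reg=0xD3
After byte 2 (0xA1): reg=0x59
After byte 3 (0x68): reg=0x97
After byte 4 (0xB2): reg=0xFB
After byte 5 (0x75): reg=0xA3

Answer: 0xA3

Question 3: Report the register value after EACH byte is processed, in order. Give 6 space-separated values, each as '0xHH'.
0xD3 0x59 0x97 0xFB 0xA3 0xD4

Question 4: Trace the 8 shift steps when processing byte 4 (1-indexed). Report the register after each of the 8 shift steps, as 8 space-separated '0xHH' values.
Answer: 0x4A 0x94 0x2F 0x5E 0xBC 0x7F 0xFE 0xFB

Derivation:
After byte 1 (0x9E): reg=0xD3
After byte 2 (0xA1): reg=0x59
After byte 3 (0x68): reg=0x97
Register before byte 4: 0x97
After XOR with byte 0xB2: 0x25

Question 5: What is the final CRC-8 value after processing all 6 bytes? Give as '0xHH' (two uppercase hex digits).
After byte 1 (0x9E): reg=0xD3
After byte 2 (0xA1): reg=0x59
After byte 3 (0x68): reg=0x97
After byte 4 (0xB2): reg=0xFB
After byte 5 (0x75): reg=0xA3
After byte 6 (0x3C): reg=0xD4

Answer: 0xD4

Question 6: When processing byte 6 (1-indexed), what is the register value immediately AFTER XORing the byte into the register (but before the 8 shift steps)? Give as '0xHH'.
Answer: 0x9F

Derivation:
Register before byte 6: 0xA3
Byte 6: 0x3C
0xA3 XOR 0x3C = 0x9F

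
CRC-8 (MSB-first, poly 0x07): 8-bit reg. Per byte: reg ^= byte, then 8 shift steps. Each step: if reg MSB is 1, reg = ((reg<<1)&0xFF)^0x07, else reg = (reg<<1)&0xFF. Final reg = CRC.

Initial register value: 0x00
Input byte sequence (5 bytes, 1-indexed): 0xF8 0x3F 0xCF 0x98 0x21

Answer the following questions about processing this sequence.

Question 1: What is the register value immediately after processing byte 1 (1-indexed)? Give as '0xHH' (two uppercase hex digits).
After byte 1 (0xF8): reg=0xE6

Answer: 0xE6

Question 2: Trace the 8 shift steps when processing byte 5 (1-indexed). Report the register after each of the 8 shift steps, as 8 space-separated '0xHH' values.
Answer: 0xB1 0x65 0xCA 0x93 0x21 0x42 0x84 0x0F

Derivation:
After byte 1 (0xF8): reg=0xE6
After byte 2 (0x3F): reg=0x01
After byte 3 (0xCF): reg=0x64
After byte 4 (0x98): reg=0xFA
Register before byte 5: 0xFA
After XOR with byte 0x21: 0xDB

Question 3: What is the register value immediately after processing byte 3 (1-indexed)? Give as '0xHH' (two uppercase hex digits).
After byte 1 (0xF8): reg=0xE6
After byte 2 (0x3F): reg=0x01
After byte 3 (0xCF): reg=0x64

Answer: 0x64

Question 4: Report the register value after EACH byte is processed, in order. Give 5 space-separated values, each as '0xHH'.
0xE6 0x01 0x64 0xFA 0x0F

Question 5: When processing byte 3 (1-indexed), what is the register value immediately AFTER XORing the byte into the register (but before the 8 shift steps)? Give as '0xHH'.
Answer: 0xCE

Derivation:
Register before byte 3: 0x01
Byte 3: 0xCF
0x01 XOR 0xCF = 0xCE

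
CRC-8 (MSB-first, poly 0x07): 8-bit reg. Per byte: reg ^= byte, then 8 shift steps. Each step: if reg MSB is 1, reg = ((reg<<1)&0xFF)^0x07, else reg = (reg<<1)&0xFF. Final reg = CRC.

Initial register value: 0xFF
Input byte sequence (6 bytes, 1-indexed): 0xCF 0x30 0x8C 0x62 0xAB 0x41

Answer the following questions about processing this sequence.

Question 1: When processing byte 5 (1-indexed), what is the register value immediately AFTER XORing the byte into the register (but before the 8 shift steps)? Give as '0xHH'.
Register before byte 5: 0x2B
Byte 5: 0xAB
0x2B XOR 0xAB = 0x80

Answer: 0x80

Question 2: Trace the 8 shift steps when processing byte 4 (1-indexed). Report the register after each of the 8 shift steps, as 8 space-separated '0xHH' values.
Answer: 0xA9 0x55 0xAA 0x53 0xA6 0x4B 0x96 0x2B

Derivation:
After byte 1 (0xCF): reg=0x90
After byte 2 (0x30): reg=0x69
After byte 3 (0x8C): reg=0xB5
Register before byte 4: 0xB5
After XOR with byte 0x62: 0xD7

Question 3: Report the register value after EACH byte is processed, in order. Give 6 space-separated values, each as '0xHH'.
0x90 0x69 0xB5 0x2B 0x89 0x76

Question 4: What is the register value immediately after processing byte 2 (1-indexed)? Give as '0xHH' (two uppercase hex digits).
After byte 1 (0xCF): reg=0x90
After byte 2 (0x30): reg=0x69

Answer: 0x69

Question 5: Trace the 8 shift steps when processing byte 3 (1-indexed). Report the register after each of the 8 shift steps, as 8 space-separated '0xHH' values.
After byte 1 (0xCF): reg=0x90
After byte 2 (0x30): reg=0x69
Register before byte 3: 0x69
After XOR with byte 0x8C: 0xE5

Answer: 0xCD 0x9D 0x3D 0x7A 0xF4 0xEF 0xD9 0xB5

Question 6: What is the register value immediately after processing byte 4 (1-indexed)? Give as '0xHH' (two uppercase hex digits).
Answer: 0x2B

Derivation:
After byte 1 (0xCF): reg=0x90
After byte 2 (0x30): reg=0x69
After byte 3 (0x8C): reg=0xB5
After byte 4 (0x62): reg=0x2B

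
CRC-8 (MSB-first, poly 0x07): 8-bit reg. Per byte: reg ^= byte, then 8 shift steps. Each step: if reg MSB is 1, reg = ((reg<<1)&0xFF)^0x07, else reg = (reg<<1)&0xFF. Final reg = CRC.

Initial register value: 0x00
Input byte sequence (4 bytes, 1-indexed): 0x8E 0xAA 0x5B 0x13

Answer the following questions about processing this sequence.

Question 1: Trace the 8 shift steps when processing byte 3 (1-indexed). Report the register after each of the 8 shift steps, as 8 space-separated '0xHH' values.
After byte 1 (0x8E): reg=0xA3
After byte 2 (0xAA): reg=0x3F
Register before byte 3: 0x3F
After XOR with byte 0x5B: 0x64

Answer: 0xC8 0x97 0x29 0x52 0xA4 0x4F 0x9E 0x3B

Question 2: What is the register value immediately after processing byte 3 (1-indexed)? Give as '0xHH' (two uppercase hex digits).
Answer: 0x3B

Derivation:
After byte 1 (0x8E): reg=0xA3
After byte 2 (0xAA): reg=0x3F
After byte 3 (0x5B): reg=0x3B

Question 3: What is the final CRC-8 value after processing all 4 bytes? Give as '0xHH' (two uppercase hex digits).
After byte 1 (0x8E): reg=0xA3
After byte 2 (0xAA): reg=0x3F
After byte 3 (0x5B): reg=0x3B
After byte 4 (0x13): reg=0xD8

Answer: 0xD8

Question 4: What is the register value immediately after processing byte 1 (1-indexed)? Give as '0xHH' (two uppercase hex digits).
After byte 1 (0x8E): reg=0xA3

Answer: 0xA3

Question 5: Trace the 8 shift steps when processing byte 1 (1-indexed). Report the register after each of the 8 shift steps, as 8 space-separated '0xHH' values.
Register before byte 1: 0x00
After XOR with byte 0x8E: 0x8E

Answer: 0x1B 0x36 0x6C 0xD8 0xB7 0x69 0xD2 0xA3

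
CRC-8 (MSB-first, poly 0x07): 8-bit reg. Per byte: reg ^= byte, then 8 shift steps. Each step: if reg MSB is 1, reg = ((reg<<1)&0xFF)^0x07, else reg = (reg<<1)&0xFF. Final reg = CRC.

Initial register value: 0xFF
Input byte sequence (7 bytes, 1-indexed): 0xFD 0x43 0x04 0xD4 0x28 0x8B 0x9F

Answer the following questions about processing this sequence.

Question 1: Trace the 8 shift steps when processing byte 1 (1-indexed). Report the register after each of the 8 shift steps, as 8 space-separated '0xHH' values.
Register before byte 1: 0xFF
After XOR with byte 0xFD: 0x02

Answer: 0x04 0x08 0x10 0x20 0x40 0x80 0x07 0x0E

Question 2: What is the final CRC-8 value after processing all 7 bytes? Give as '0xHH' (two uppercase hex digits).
Answer: 0x49

Derivation:
After byte 1 (0xFD): reg=0x0E
After byte 2 (0x43): reg=0xE4
After byte 3 (0x04): reg=0xAE
After byte 4 (0xD4): reg=0x61
After byte 5 (0x28): reg=0xF8
After byte 6 (0x8B): reg=0x5E
After byte 7 (0x9F): reg=0x49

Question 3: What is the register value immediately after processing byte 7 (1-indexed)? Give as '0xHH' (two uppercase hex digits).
After byte 1 (0xFD): reg=0x0E
After byte 2 (0x43): reg=0xE4
After byte 3 (0x04): reg=0xAE
After byte 4 (0xD4): reg=0x61
After byte 5 (0x28): reg=0xF8
After byte 6 (0x8B): reg=0x5E
After byte 7 (0x9F): reg=0x49

Answer: 0x49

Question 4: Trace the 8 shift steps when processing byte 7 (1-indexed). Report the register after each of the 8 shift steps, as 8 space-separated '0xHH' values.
After byte 1 (0xFD): reg=0x0E
After byte 2 (0x43): reg=0xE4
After byte 3 (0x04): reg=0xAE
After byte 4 (0xD4): reg=0x61
After byte 5 (0x28): reg=0xF8
After byte 6 (0x8B): reg=0x5E
Register before byte 7: 0x5E
After XOR with byte 0x9F: 0xC1

Answer: 0x85 0x0D 0x1A 0x34 0x68 0xD0 0xA7 0x49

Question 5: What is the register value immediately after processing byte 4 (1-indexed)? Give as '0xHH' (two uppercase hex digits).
After byte 1 (0xFD): reg=0x0E
After byte 2 (0x43): reg=0xE4
After byte 3 (0x04): reg=0xAE
After byte 4 (0xD4): reg=0x61

Answer: 0x61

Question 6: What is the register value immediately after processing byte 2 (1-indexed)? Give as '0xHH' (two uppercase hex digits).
Answer: 0xE4

Derivation:
After byte 1 (0xFD): reg=0x0E
After byte 2 (0x43): reg=0xE4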